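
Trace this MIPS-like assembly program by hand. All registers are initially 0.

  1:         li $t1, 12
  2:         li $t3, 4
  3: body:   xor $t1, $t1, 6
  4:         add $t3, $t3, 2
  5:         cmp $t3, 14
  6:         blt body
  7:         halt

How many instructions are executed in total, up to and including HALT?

li $t1, 12 → $t1=12
li $t3, 4 → $t3=4
xor $t1, $t1, 6 → $t1=12^6=10
add $t3, $t3, 2 → $t3=4+2=6
cmp $t3, 14  (cmp 6,14)
blt body: taken
xor $t1, $t1, 6 → $t1=10^6=12
add $t3, $t3, 2 → $t3=6+2=8
cmp $t3, 14  (cmp 8,14)
blt body: taken
xor $t1, $t1, 6 → $t1=12^6=10
add $t3, $t3, 2 → $t3=8+2=10
cmp $t3, 14  (cmp 10,14)
blt body: taken
xor $t1, $t1, 6 → $t1=10^6=12
add $t3, $t3, 2 → $t3=10+2=12
cmp $t3, 14  (cmp 12,14)
blt body: taken
xor $t1, $t1, 6 → $t1=12^6=10
add $t3, $t3, 2 → $t3=12+2=14
cmp $t3, 14  (cmp 14,14)
blt body: not taken
halt.
Total executed instructions: 23.

23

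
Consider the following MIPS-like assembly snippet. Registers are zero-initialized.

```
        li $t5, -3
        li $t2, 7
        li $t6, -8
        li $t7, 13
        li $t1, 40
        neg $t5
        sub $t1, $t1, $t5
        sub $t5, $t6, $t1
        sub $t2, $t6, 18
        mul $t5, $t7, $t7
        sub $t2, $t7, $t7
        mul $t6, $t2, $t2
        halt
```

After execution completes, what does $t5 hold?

after li $t5, -3: $t5=-3
after li $t2, 7: $t2=7
after li $t6, -8: $t6=-8
after li $t7, 13: $t7=13
after li $t1, 40: $t1=40
after neg $t5: $t5=-(-3)=3
after sub $t1, $t1, $t5: $t1=40-3=37
after sub $t5, $t6, $t1: $t5=(-8)-37=-45
after sub $t2, $t6, 18: $t2=(-8)-18=-26
after mul $t5, $t7, $t7: $t5=13*13=169
after sub $t2, $t7, $t7: $t2=13-13=0
after mul $t6, $t2, $t2: $t6=0*0=0
halt.

169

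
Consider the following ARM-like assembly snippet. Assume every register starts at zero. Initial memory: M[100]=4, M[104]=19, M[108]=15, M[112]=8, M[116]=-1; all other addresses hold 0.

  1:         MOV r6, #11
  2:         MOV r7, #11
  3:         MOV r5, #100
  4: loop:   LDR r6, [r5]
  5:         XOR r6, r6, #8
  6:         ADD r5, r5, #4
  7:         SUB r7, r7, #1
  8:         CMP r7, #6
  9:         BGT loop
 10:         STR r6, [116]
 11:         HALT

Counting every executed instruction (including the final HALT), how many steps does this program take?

35

r6=11
r7=11
r5=100
r6=M[100]=4
r6=4^8=12
r5=100+4=104
r7=11-1=10
CMP r7, #6  (cmp 10,6)
BGT loop: taken
r6=M[104]=19
r6=19^8=27
r5=104+4=108
r7=10-1=9
CMP r7, #6  (cmp 9,6)
BGT loop: taken
r6=M[108]=15
r6=15^8=7
r5=108+4=112
r7=9-1=8
CMP r7, #6  (cmp 8,6)
BGT loop: taken
r6=M[112]=8
r6=8^8=0
r5=112+4=116
r7=8-1=7
CMP r7, #6  (cmp 7,6)
BGT loop: taken
r6=M[116]=-1
r6=(-1)^8=-9
r5=116+4=120
r7=7-1=6
CMP r7, #6  (cmp 6,6)
BGT loop: not taken
STR r6, [116] → M[116]=-9
halt.
Total executed instructions: 35.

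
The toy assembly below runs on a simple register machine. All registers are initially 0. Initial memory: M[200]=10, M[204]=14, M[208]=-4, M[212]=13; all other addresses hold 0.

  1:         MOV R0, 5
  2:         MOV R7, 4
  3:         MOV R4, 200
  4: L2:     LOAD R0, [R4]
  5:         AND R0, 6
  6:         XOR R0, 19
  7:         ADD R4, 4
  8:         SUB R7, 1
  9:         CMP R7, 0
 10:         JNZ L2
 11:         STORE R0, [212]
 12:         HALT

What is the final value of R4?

216

MOV R0, 5 → R0=5
MOV R7, 4 → R7=4
MOV R4, 200 → R4=200
LOAD R0, [R4] → R0=M[200]=10
AND R0, 6 → R0=10&6=2
XOR R0, 19 → R0=2^19=17
ADD R4, 4 → R4=200+4=204
SUB R7, 1 → R7=4-1=3
CMP R7, 0  (cmp 3,0)
JNZ L2: taken
LOAD R0, [R4] → R0=M[204]=14
AND R0, 6 → R0=14&6=6
XOR R0, 19 → R0=6^19=21
ADD R4, 4 → R4=204+4=208
SUB R7, 1 → R7=3-1=2
CMP R7, 0  (cmp 2,0)
JNZ L2: taken
LOAD R0, [R4] → R0=M[208]=-4
AND R0, 6 → R0=(-4)&6=4
XOR R0, 19 → R0=4^19=23
ADD R4, 4 → R4=208+4=212
SUB R7, 1 → R7=2-1=1
CMP R7, 0  (cmp 1,0)
JNZ L2: taken
LOAD R0, [R4] → R0=M[212]=13
AND R0, 6 → R0=13&6=4
XOR R0, 19 → R0=4^19=23
ADD R4, 4 → R4=212+4=216
SUB R7, 1 → R7=1-1=0
CMP R7, 0  (cmp 0,0)
JNZ L2: not taken
STORE R0, [212] → M[212]=23
halt.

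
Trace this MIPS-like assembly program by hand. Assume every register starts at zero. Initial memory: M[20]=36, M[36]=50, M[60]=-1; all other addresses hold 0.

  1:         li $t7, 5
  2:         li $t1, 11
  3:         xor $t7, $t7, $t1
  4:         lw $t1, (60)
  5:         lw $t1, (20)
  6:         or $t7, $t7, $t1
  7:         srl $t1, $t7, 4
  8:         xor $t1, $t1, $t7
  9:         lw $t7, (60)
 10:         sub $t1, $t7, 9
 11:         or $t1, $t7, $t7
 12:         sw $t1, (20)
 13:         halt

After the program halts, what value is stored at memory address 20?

-1

li $t7, 5 → $t7=5
li $t1, 11 → $t1=11
xor $t7, $t7, $t1 → $t7=5^11=14
lw $t1, (60) → $t1=M[60]=-1
lw $t1, (20) → $t1=M[20]=36
or $t7, $t7, $t1 → $t7=14|36=46
srl $t1, $t7, 4 → $t1=46>>4=2
xor $t1, $t1, $t7 → $t1=2^46=44
lw $t7, (60) → $t7=M[60]=-1
sub $t1, $t7, 9 → $t1=(-1)-9=-10
or $t1, $t7, $t7 → $t1=(-1)|(-1)=-1
sw $t1, (20) → M[20]=-1
halt.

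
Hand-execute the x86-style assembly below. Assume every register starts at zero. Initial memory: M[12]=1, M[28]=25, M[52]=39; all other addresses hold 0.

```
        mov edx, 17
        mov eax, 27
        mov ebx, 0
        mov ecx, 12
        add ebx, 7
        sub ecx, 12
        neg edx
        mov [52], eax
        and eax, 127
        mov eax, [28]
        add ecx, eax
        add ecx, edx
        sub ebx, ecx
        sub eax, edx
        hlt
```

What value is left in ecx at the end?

8

edx=17
eax=27
ebx=0
ecx=12
ebx=0+7=7
ecx=12-12=0
edx=-(17)=-17
mov [52], eax → M[52]=27
eax=27&127=27
eax=M[28]=25
ecx=0+25=25
ecx=25+(-17)=8
ebx=7-8=-1
eax=25-(-17)=42
halt.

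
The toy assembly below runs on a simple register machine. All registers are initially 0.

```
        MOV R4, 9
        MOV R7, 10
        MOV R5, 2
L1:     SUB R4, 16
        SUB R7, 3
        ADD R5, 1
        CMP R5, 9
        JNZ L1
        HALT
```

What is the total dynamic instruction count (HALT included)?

39

after MOV R4, 9: R4=9
after MOV R7, 10: R7=10
after MOV R5, 2: R5=2
after SUB R4, 16: R4=9-16=-7
after SUB R7, 3: R7=10-3=7
after ADD R5, 1: R5=2+1=3
CMP R5, 9  (cmp 3,9)
JNZ L1: taken
after SUB R4, 16: R4=(-7)-16=-23
after SUB R7, 3: R7=7-3=4
after ADD R5, 1: R5=3+1=4
CMP R5, 9  (cmp 4,9)
JNZ L1: taken
after SUB R4, 16: R4=(-23)-16=-39
after SUB R7, 3: R7=4-3=1
after ADD R5, 1: R5=4+1=5
CMP R5, 9  (cmp 5,9)
JNZ L1: taken
after SUB R4, 16: R4=(-39)-16=-55
after SUB R7, 3: R7=1-3=-2
after ADD R5, 1: R5=5+1=6
CMP R5, 9  (cmp 6,9)
JNZ L1: taken
after SUB R4, 16: R4=(-55)-16=-71
after SUB R7, 3: R7=(-2)-3=-5
after ADD R5, 1: R5=6+1=7
CMP R5, 9  (cmp 7,9)
JNZ L1: taken
after SUB R4, 16: R4=(-71)-16=-87
after SUB R7, 3: R7=(-5)-3=-8
after ADD R5, 1: R5=7+1=8
CMP R5, 9  (cmp 8,9)
JNZ L1: taken
after SUB R4, 16: R4=(-87)-16=-103
after SUB R7, 3: R7=(-8)-3=-11
after ADD R5, 1: R5=8+1=9
CMP R5, 9  (cmp 9,9)
JNZ L1: not taken
halt.
Total executed instructions: 39.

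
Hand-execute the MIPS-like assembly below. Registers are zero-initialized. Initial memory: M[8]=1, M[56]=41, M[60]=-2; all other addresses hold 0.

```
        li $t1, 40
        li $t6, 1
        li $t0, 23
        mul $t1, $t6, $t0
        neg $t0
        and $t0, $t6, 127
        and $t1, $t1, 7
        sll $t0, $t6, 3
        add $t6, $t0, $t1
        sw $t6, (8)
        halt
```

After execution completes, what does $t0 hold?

after li $t1, 40: $t1=40
after li $t6, 1: $t6=1
after li $t0, 23: $t0=23
after mul $t1, $t6, $t0: $t1=1*23=23
after neg $t0: $t0=-(23)=-23
after and $t0, $t6, 127: $t0=1&127=1
after and $t1, $t1, 7: $t1=23&7=7
after sll $t0, $t6, 3: $t0=1<<3=8
after add $t6, $t0, $t1: $t6=8+7=15
sw $t6, (8) → M[8]=15
halt.

8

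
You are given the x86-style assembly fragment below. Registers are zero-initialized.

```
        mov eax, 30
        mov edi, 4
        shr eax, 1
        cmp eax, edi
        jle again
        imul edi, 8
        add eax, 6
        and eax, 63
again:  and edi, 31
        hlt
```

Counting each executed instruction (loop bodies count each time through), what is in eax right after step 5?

after mov eax, 30: eax=30
after mov edi, 4: edi=4
after shr eax, 1: eax=30>>1=15
cmp eax, edi  (cmp 15,4)
jle again: not taken
After step 5: eax = 15.

15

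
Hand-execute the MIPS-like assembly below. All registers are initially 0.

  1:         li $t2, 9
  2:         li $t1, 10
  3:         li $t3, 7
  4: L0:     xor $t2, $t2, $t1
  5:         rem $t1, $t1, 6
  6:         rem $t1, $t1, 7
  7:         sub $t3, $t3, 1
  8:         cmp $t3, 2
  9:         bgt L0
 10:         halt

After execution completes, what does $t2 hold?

3

$t2=9
$t1=10
$t3=7
$t2=9^10=3
$t1=10%6=4
$t1=4%7=4
$t3=7-1=6
cmp $t3, 2  (cmp 6,2)
bgt L0: taken
$t2=3^4=7
$t1=4%6=4
$t1=4%7=4
$t3=6-1=5
cmp $t3, 2  (cmp 5,2)
bgt L0: taken
$t2=7^4=3
$t1=4%6=4
$t1=4%7=4
$t3=5-1=4
cmp $t3, 2  (cmp 4,2)
bgt L0: taken
$t2=3^4=7
$t1=4%6=4
$t1=4%7=4
$t3=4-1=3
cmp $t3, 2  (cmp 3,2)
bgt L0: taken
$t2=7^4=3
$t1=4%6=4
$t1=4%7=4
$t3=3-1=2
cmp $t3, 2  (cmp 2,2)
bgt L0: not taken
halt.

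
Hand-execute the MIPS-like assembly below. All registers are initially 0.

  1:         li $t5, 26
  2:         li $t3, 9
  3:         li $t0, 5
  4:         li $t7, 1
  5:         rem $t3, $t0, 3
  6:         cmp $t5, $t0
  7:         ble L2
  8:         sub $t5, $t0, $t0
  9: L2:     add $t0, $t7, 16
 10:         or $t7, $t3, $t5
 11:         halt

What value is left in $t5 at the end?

li $t5, 26 → $t5=26
li $t3, 9 → $t3=9
li $t0, 5 → $t0=5
li $t7, 1 → $t7=1
rem $t3, $t0, 3 → $t3=5%3=2
cmp $t5, $t0  (cmp 26,5)
ble L2: not taken
sub $t5, $t0, $t0 → $t5=5-5=0
add $t0, $t7, 16 → $t0=1+16=17
or $t7, $t3, $t5 → $t7=2|0=2
halt.

0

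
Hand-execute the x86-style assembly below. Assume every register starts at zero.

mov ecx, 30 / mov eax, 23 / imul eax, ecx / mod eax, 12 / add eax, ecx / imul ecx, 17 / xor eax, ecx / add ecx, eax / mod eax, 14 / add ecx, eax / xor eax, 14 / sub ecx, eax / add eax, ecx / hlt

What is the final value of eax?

996

ecx=30
eax=23
eax=23*30=690
eax=690%12=6
eax=6+30=36
ecx=30*17=510
eax=36^510=474
ecx=510+474=984
eax=474%14=12
ecx=984+12=996
eax=12^14=2
ecx=996-2=994
eax=2+994=996
halt.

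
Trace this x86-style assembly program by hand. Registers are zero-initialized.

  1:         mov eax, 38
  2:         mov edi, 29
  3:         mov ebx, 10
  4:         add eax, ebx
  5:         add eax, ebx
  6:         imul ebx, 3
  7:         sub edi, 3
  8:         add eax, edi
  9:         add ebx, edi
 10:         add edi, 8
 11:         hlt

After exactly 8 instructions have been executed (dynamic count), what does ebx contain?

30

mov eax, 38 → eax=38
mov edi, 29 → edi=29
mov ebx, 10 → ebx=10
add eax, ebx → eax=38+10=48
add eax, ebx → eax=48+10=58
imul ebx, 3 → ebx=10*3=30
sub edi, 3 → edi=29-3=26
add eax, edi → eax=58+26=84
After step 8: ebx = 30.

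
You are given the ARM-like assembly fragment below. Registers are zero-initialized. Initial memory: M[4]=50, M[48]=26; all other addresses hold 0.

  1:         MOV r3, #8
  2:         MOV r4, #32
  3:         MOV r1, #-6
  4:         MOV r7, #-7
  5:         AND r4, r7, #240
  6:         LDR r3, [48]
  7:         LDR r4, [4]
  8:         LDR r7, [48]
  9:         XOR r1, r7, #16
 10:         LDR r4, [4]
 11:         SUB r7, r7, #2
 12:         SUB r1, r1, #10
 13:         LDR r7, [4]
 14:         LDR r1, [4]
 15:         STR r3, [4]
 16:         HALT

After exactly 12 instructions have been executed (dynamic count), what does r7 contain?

MOV r3, #8 → r3=8
MOV r4, #32 → r4=32
MOV r1, #-6 → r1=-6
MOV r7, #-7 → r7=-7
AND r4, r7, #240 → r4=(-7)&240=240
LDR r3, [48] → r3=M[48]=26
LDR r4, [4] → r4=M[4]=50
LDR r7, [48] → r7=M[48]=26
XOR r1, r7, #16 → r1=26^16=10
LDR r4, [4] → r4=M[4]=50
SUB r7, r7, #2 → r7=26-2=24
SUB r1, r1, #10 → r1=10-10=0
After step 12: r7 = 24.

24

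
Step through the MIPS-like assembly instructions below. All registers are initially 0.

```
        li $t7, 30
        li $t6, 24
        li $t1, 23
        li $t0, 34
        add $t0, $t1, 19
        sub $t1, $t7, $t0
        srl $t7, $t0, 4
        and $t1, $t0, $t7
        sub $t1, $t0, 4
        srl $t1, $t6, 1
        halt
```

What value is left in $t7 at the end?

li $t7, 30 → $t7=30
li $t6, 24 → $t6=24
li $t1, 23 → $t1=23
li $t0, 34 → $t0=34
add $t0, $t1, 19 → $t0=23+19=42
sub $t1, $t7, $t0 → $t1=30-42=-12
srl $t7, $t0, 4 → $t7=42>>4=2
and $t1, $t0, $t7 → $t1=42&2=2
sub $t1, $t0, 4 → $t1=42-4=38
srl $t1, $t6, 1 → $t1=24>>1=12
halt.

2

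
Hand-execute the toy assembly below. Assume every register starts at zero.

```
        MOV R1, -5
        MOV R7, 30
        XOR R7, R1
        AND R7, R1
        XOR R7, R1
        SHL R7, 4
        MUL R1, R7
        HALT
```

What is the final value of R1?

-2080

R1=-5
R7=30
R7=30^(-5)=-27
R7=(-27)&(-5)=-31
R7=(-31)^(-5)=26
R7=26<<4=416
R1=(-5)*416=-2080
halt.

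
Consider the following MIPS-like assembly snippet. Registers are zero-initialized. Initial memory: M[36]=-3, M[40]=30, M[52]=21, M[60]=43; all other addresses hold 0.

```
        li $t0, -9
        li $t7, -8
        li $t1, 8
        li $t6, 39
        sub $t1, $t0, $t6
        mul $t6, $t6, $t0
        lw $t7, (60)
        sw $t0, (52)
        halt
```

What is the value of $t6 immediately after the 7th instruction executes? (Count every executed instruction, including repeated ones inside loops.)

after li $t0, -9: $t0=-9
after li $t7, -8: $t7=-8
after li $t1, 8: $t1=8
after li $t6, 39: $t6=39
after sub $t1, $t0, $t6: $t1=(-9)-39=-48
after mul $t6, $t6, $t0: $t6=39*(-9)=-351
after lw $t7, (60): $t7=M[60]=43
After step 7: $t6 = -351.

-351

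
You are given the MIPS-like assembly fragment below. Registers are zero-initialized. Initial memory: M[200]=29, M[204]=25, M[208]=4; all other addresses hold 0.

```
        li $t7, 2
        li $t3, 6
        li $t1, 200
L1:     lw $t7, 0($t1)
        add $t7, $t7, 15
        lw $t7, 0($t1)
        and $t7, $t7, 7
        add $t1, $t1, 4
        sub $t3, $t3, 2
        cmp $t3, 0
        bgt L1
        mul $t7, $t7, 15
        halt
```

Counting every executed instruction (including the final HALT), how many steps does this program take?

29

after li $t7, 2: $t7=2
after li $t3, 6: $t3=6
after li $t1, 200: $t1=200
after lw $t7, 0($t1): $t7=M[200]=29
after add $t7, $t7, 15: $t7=29+15=44
after lw $t7, 0($t1): $t7=M[200]=29
after and $t7, $t7, 7: $t7=29&7=5
after add $t1, $t1, 4: $t1=200+4=204
after sub $t3, $t3, 2: $t3=6-2=4
cmp $t3, 0  (cmp 4,0)
bgt L1: taken
after lw $t7, 0($t1): $t7=M[204]=25
after add $t7, $t7, 15: $t7=25+15=40
after lw $t7, 0($t1): $t7=M[204]=25
after and $t7, $t7, 7: $t7=25&7=1
after add $t1, $t1, 4: $t1=204+4=208
after sub $t3, $t3, 2: $t3=4-2=2
cmp $t3, 0  (cmp 2,0)
bgt L1: taken
after lw $t7, 0($t1): $t7=M[208]=4
after add $t7, $t7, 15: $t7=4+15=19
after lw $t7, 0($t1): $t7=M[208]=4
after and $t7, $t7, 7: $t7=4&7=4
after add $t1, $t1, 4: $t1=208+4=212
after sub $t3, $t3, 2: $t3=2-2=0
cmp $t3, 0  (cmp 0,0)
bgt L1: not taken
after mul $t7, $t7, 15: $t7=4*15=60
halt.
Total executed instructions: 29.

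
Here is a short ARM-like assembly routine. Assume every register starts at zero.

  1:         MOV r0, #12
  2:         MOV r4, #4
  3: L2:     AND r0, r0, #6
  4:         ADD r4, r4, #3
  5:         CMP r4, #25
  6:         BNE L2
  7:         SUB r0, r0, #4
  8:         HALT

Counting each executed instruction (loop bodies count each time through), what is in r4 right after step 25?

22

MOV r0, #12 → r0=12
MOV r4, #4 → r4=4
AND r0, r0, #6 → r0=12&6=4
ADD r4, r4, #3 → r4=4+3=7
CMP r4, #25  (cmp 7,25)
BNE L2: taken
AND r0, r0, #6 → r0=4&6=4
ADD r4, r4, #3 → r4=7+3=10
CMP r4, #25  (cmp 10,25)
BNE L2: taken
AND r0, r0, #6 → r0=4&6=4
ADD r4, r4, #3 → r4=10+3=13
CMP r4, #25  (cmp 13,25)
BNE L2: taken
AND r0, r0, #6 → r0=4&6=4
ADD r4, r4, #3 → r4=13+3=16
CMP r4, #25  (cmp 16,25)
BNE L2: taken
AND r0, r0, #6 → r0=4&6=4
ADD r4, r4, #3 → r4=16+3=19
CMP r4, #25  (cmp 19,25)
BNE L2: taken
AND r0, r0, #6 → r0=4&6=4
ADD r4, r4, #3 → r4=19+3=22
CMP r4, #25  (cmp 22,25)
After step 25: r4 = 22.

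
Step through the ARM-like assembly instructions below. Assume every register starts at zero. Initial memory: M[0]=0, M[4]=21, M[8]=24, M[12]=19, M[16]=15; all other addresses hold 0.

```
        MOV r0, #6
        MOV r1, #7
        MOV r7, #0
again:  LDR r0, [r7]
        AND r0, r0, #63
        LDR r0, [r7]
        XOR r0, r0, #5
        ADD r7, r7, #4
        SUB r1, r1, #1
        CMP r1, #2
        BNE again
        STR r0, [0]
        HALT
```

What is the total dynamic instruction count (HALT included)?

45

r0=6
r1=7
r7=0
r0=M[0]=0
r0=0&63=0
r0=M[0]=0
r0=0^5=5
r7=0+4=4
r1=7-1=6
CMP r1, #2  (cmp 6,2)
BNE again: taken
r0=M[4]=21
r0=21&63=21
r0=M[4]=21
r0=21^5=16
r7=4+4=8
r1=6-1=5
CMP r1, #2  (cmp 5,2)
BNE again: taken
r0=M[8]=24
r0=24&63=24
r0=M[8]=24
r0=24^5=29
r7=8+4=12
r1=5-1=4
CMP r1, #2  (cmp 4,2)
BNE again: taken
r0=M[12]=19
r0=19&63=19
r0=M[12]=19
r0=19^5=22
r7=12+4=16
r1=4-1=3
CMP r1, #2  (cmp 3,2)
BNE again: taken
r0=M[16]=15
r0=15&63=15
r0=M[16]=15
r0=15^5=10
r7=16+4=20
r1=3-1=2
CMP r1, #2  (cmp 2,2)
BNE again: not taken
STR r0, [0] → M[0]=10
halt.
Total executed instructions: 45.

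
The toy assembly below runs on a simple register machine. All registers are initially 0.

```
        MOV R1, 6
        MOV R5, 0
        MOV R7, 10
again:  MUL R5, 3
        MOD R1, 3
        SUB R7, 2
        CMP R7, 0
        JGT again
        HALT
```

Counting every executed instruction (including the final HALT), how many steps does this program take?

after MOV R1, 6: R1=6
after MOV R5, 0: R5=0
after MOV R7, 10: R7=10
after MUL R5, 3: R5=0*3=0
after MOD R1, 3: R1=6%3=0
after SUB R7, 2: R7=10-2=8
CMP R7, 0  (cmp 8,0)
JGT again: taken
after MUL R5, 3: R5=0*3=0
after MOD R1, 3: R1=0%3=0
after SUB R7, 2: R7=8-2=6
CMP R7, 0  (cmp 6,0)
JGT again: taken
after MUL R5, 3: R5=0*3=0
after MOD R1, 3: R1=0%3=0
after SUB R7, 2: R7=6-2=4
CMP R7, 0  (cmp 4,0)
JGT again: taken
after MUL R5, 3: R5=0*3=0
after MOD R1, 3: R1=0%3=0
after SUB R7, 2: R7=4-2=2
CMP R7, 0  (cmp 2,0)
JGT again: taken
after MUL R5, 3: R5=0*3=0
after MOD R1, 3: R1=0%3=0
after SUB R7, 2: R7=2-2=0
CMP R7, 0  (cmp 0,0)
JGT again: not taken
halt.
Total executed instructions: 29.

29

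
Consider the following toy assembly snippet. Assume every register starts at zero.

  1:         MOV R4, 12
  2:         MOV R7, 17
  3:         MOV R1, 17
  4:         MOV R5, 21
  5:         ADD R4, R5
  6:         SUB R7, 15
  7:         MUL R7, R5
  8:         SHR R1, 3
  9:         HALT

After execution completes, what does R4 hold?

33

MOV R4, 12 → R4=12
MOV R7, 17 → R7=17
MOV R1, 17 → R1=17
MOV R5, 21 → R5=21
ADD R4, R5 → R4=12+21=33
SUB R7, 15 → R7=17-15=2
MUL R7, R5 → R7=2*21=42
SHR R1, 3 → R1=17>>3=2
halt.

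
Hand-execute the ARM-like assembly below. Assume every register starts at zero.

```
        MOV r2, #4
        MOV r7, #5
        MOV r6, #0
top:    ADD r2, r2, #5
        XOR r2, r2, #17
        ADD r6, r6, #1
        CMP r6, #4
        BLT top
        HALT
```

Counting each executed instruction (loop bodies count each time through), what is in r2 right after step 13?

12

r2=4
r7=5
r6=0
r2=4+5=9
r2=9^17=24
r6=0+1=1
CMP r6, #4  (cmp 1,4)
BLT top: taken
r2=24+5=29
r2=29^17=12
r6=1+1=2
CMP r6, #4  (cmp 2,4)
BLT top: taken
After step 13: r2 = 12.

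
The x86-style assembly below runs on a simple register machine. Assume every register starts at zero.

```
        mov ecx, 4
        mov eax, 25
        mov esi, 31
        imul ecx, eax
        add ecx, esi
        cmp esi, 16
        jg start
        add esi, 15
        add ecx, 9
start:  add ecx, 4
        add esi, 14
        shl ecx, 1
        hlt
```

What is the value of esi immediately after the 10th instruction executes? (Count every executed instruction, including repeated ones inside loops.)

mov ecx, 4 → ecx=4
mov eax, 25 → eax=25
mov esi, 31 → esi=31
imul ecx, eax → ecx=4*25=100
add ecx, esi → ecx=100+31=131
cmp esi, 16  (cmp 31,16)
jg start: taken
add ecx, 4 → ecx=131+4=135
add esi, 14 → esi=31+14=45
shl ecx, 1 → ecx=135<<1=270
After step 10: esi = 45.

45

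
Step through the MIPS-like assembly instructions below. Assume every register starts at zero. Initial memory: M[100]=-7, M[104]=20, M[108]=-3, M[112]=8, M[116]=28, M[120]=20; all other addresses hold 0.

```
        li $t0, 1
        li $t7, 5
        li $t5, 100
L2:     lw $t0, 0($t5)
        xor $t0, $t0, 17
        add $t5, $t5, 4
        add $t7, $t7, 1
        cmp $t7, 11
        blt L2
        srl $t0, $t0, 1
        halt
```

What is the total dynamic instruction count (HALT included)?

li $t0, 1 → $t0=1
li $t7, 5 → $t7=5
li $t5, 100 → $t5=100
lw $t0, 0($t5) → $t0=M[100]=-7
xor $t0, $t0, 17 → $t0=(-7)^17=-24
add $t5, $t5, 4 → $t5=100+4=104
add $t7, $t7, 1 → $t7=5+1=6
cmp $t7, 11  (cmp 6,11)
blt L2: taken
lw $t0, 0($t5) → $t0=M[104]=20
xor $t0, $t0, 17 → $t0=20^17=5
add $t5, $t5, 4 → $t5=104+4=108
add $t7, $t7, 1 → $t7=6+1=7
cmp $t7, 11  (cmp 7,11)
blt L2: taken
lw $t0, 0($t5) → $t0=M[108]=-3
xor $t0, $t0, 17 → $t0=(-3)^17=-20
add $t5, $t5, 4 → $t5=108+4=112
add $t7, $t7, 1 → $t7=7+1=8
cmp $t7, 11  (cmp 8,11)
blt L2: taken
lw $t0, 0($t5) → $t0=M[112]=8
xor $t0, $t0, 17 → $t0=8^17=25
add $t5, $t5, 4 → $t5=112+4=116
add $t7, $t7, 1 → $t7=8+1=9
cmp $t7, 11  (cmp 9,11)
blt L2: taken
lw $t0, 0($t5) → $t0=M[116]=28
xor $t0, $t0, 17 → $t0=28^17=13
add $t5, $t5, 4 → $t5=116+4=120
add $t7, $t7, 1 → $t7=9+1=10
cmp $t7, 11  (cmp 10,11)
blt L2: taken
lw $t0, 0($t5) → $t0=M[120]=20
xor $t0, $t0, 17 → $t0=20^17=5
add $t5, $t5, 4 → $t5=120+4=124
add $t7, $t7, 1 → $t7=10+1=11
cmp $t7, 11  (cmp 11,11)
blt L2: not taken
srl $t0, $t0, 1 → $t0=5>>1=2
halt.
Total executed instructions: 41.

41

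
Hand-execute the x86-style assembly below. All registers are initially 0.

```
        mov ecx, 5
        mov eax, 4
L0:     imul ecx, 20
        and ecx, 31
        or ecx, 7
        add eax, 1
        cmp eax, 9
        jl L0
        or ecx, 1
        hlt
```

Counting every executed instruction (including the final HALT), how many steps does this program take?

ecx=5
eax=4
ecx=5*20=100
ecx=100&31=4
ecx=4|7=7
eax=4+1=5
cmp eax, 9  (cmp 5,9)
jl L0: taken
ecx=7*20=140
ecx=140&31=12
ecx=12|7=15
eax=5+1=6
cmp eax, 9  (cmp 6,9)
jl L0: taken
ecx=15*20=300
ecx=300&31=12
ecx=12|7=15
eax=6+1=7
cmp eax, 9  (cmp 7,9)
jl L0: taken
ecx=15*20=300
ecx=300&31=12
ecx=12|7=15
eax=7+1=8
cmp eax, 9  (cmp 8,9)
jl L0: taken
ecx=15*20=300
ecx=300&31=12
ecx=12|7=15
eax=8+1=9
cmp eax, 9  (cmp 9,9)
jl L0: not taken
ecx=15|1=15
halt.
Total executed instructions: 34.

34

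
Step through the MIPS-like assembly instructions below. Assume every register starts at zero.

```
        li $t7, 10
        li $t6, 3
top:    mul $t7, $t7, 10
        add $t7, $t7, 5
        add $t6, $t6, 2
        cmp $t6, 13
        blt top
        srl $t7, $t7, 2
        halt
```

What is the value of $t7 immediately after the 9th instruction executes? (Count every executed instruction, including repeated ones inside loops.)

after li $t7, 10: $t7=10
after li $t6, 3: $t6=3
after mul $t7, $t7, 10: $t7=10*10=100
after add $t7, $t7, 5: $t7=100+5=105
after add $t6, $t6, 2: $t6=3+2=5
cmp $t6, 13  (cmp 5,13)
blt top: taken
after mul $t7, $t7, 10: $t7=105*10=1050
after add $t7, $t7, 5: $t7=1050+5=1055
After step 9: $t7 = 1055.

1055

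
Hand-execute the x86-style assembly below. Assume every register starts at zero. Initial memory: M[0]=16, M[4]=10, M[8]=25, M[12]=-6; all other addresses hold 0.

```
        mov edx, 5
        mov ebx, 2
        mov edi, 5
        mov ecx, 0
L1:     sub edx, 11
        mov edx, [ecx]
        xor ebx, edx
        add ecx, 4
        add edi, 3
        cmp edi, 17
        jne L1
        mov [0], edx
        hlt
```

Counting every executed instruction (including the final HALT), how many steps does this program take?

34

mov edx, 5 → edx=5
mov ebx, 2 → ebx=2
mov edi, 5 → edi=5
mov ecx, 0 → ecx=0
sub edx, 11 → edx=5-11=-6
mov edx, [ecx] → edx=M[0]=16
xor ebx, edx → ebx=2^16=18
add ecx, 4 → ecx=0+4=4
add edi, 3 → edi=5+3=8
cmp edi, 17  (cmp 8,17)
jne L1: taken
sub edx, 11 → edx=16-11=5
mov edx, [ecx] → edx=M[4]=10
xor ebx, edx → ebx=18^10=24
add ecx, 4 → ecx=4+4=8
add edi, 3 → edi=8+3=11
cmp edi, 17  (cmp 11,17)
jne L1: taken
sub edx, 11 → edx=10-11=-1
mov edx, [ecx] → edx=M[8]=25
xor ebx, edx → ebx=24^25=1
add ecx, 4 → ecx=8+4=12
add edi, 3 → edi=11+3=14
cmp edi, 17  (cmp 14,17)
jne L1: taken
sub edx, 11 → edx=25-11=14
mov edx, [ecx] → edx=M[12]=-6
xor ebx, edx → ebx=1^(-6)=-5
add ecx, 4 → ecx=12+4=16
add edi, 3 → edi=14+3=17
cmp edi, 17  (cmp 17,17)
jne L1: not taken
mov [0], edx → M[0]=-6
halt.
Total executed instructions: 34.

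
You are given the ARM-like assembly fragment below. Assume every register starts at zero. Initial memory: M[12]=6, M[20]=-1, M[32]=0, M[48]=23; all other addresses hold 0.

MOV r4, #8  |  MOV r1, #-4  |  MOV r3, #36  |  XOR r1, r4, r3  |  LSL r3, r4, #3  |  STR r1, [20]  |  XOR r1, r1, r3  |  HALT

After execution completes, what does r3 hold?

64

after MOV r4, #8: r4=8
after MOV r1, #-4: r1=-4
after MOV r3, #36: r3=36
after XOR r1, r4, r3: r1=8^36=44
after LSL r3, r4, #3: r3=8<<3=64
STR r1, [20] → M[20]=44
after XOR r1, r1, r3: r1=44^64=108
halt.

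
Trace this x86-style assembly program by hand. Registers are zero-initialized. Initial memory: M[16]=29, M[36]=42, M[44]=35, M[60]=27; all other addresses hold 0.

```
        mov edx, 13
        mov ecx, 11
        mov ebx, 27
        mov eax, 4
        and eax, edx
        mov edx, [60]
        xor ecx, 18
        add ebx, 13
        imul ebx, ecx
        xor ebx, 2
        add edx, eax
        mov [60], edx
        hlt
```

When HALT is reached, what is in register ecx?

25

after mov edx, 13: edx=13
after mov ecx, 11: ecx=11
after mov ebx, 27: ebx=27
after mov eax, 4: eax=4
after and eax, edx: eax=4&13=4
after mov edx, [60]: edx=M[60]=27
after xor ecx, 18: ecx=11^18=25
after add ebx, 13: ebx=27+13=40
after imul ebx, ecx: ebx=40*25=1000
after xor ebx, 2: ebx=1000^2=1002
after add edx, eax: edx=27+4=31
mov [60], edx → M[60]=31
halt.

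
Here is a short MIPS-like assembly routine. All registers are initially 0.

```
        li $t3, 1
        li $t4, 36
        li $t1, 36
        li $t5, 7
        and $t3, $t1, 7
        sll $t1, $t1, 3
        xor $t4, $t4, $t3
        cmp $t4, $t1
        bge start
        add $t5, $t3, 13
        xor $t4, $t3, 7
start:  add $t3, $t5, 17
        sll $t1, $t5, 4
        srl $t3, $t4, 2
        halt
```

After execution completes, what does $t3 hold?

0

li $t3, 1 → $t3=1
li $t4, 36 → $t4=36
li $t1, 36 → $t1=36
li $t5, 7 → $t5=7
and $t3, $t1, 7 → $t3=36&7=4
sll $t1, $t1, 3 → $t1=36<<3=288
xor $t4, $t4, $t3 → $t4=36^4=32
cmp $t4, $t1  (cmp 32,288)
bge start: not taken
add $t5, $t3, 13 → $t5=4+13=17
xor $t4, $t3, 7 → $t4=4^7=3
add $t3, $t5, 17 → $t3=17+17=34
sll $t1, $t5, 4 → $t1=17<<4=272
srl $t3, $t4, 2 → $t3=3>>2=0
halt.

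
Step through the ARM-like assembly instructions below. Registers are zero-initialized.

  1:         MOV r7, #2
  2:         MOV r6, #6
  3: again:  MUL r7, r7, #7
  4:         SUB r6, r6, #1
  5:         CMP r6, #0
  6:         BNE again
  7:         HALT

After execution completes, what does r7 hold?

235298

MOV r7, #2 → r7=2
MOV r6, #6 → r6=6
MUL r7, r7, #7 → r7=2*7=14
SUB r6, r6, #1 → r6=6-1=5
CMP r6, #0  (cmp 5,0)
BNE again: taken
MUL r7, r7, #7 → r7=14*7=98
SUB r6, r6, #1 → r6=5-1=4
CMP r6, #0  (cmp 4,0)
BNE again: taken
MUL r7, r7, #7 → r7=98*7=686
SUB r6, r6, #1 → r6=4-1=3
CMP r6, #0  (cmp 3,0)
BNE again: taken
MUL r7, r7, #7 → r7=686*7=4802
SUB r6, r6, #1 → r6=3-1=2
CMP r6, #0  (cmp 2,0)
BNE again: taken
MUL r7, r7, #7 → r7=4802*7=33614
SUB r6, r6, #1 → r6=2-1=1
CMP r6, #0  (cmp 1,0)
BNE again: taken
MUL r7, r7, #7 → r7=33614*7=235298
SUB r6, r6, #1 → r6=1-1=0
CMP r6, #0  (cmp 0,0)
BNE again: not taken
halt.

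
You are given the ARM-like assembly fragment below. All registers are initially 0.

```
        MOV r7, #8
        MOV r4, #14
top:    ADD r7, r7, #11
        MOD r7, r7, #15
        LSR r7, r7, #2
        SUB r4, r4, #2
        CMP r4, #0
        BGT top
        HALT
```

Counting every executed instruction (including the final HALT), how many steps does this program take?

45

r7=8
r4=14
r7=8+11=19
r7=19%15=4
r7=4>>2=1
r4=14-2=12
CMP r4, #0  (cmp 12,0)
BGT top: taken
r7=1+11=12
r7=12%15=12
r7=12>>2=3
r4=12-2=10
CMP r4, #0  (cmp 10,0)
BGT top: taken
r7=3+11=14
r7=14%15=14
r7=14>>2=3
r4=10-2=8
CMP r4, #0  (cmp 8,0)
BGT top: taken
r7=3+11=14
r7=14%15=14
r7=14>>2=3
r4=8-2=6
CMP r4, #0  (cmp 6,0)
BGT top: taken
r7=3+11=14
r7=14%15=14
r7=14>>2=3
r4=6-2=4
CMP r4, #0  (cmp 4,0)
BGT top: taken
r7=3+11=14
r7=14%15=14
r7=14>>2=3
r4=4-2=2
CMP r4, #0  (cmp 2,0)
BGT top: taken
r7=3+11=14
r7=14%15=14
r7=14>>2=3
r4=2-2=0
CMP r4, #0  (cmp 0,0)
BGT top: not taken
halt.
Total executed instructions: 45.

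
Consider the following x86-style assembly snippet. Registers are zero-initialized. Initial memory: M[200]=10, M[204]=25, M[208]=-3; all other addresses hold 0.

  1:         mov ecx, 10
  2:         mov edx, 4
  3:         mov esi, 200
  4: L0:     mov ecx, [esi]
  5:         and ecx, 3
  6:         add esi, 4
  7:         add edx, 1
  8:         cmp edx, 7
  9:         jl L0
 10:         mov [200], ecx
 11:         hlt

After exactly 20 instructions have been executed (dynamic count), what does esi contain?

after mov ecx, 10: ecx=10
after mov edx, 4: edx=4
after mov esi, 200: esi=200
after mov ecx, [esi]: ecx=M[200]=10
after and ecx, 3: ecx=10&3=2
after add esi, 4: esi=200+4=204
after add edx, 1: edx=4+1=5
cmp edx, 7  (cmp 5,7)
jl L0: taken
after mov ecx, [esi]: ecx=M[204]=25
after and ecx, 3: ecx=25&3=1
after add esi, 4: esi=204+4=208
after add edx, 1: edx=5+1=6
cmp edx, 7  (cmp 6,7)
jl L0: taken
after mov ecx, [esi]: ecx=M[208]=-3
after and ecx, 3: ecx=(-3)&3=1
after add esi, 4: esi=208+4=212
after add edx, 1: edx=6+1=7
cmp edx, 7  (cmp 7,7)
After step 20: esi = 212.

212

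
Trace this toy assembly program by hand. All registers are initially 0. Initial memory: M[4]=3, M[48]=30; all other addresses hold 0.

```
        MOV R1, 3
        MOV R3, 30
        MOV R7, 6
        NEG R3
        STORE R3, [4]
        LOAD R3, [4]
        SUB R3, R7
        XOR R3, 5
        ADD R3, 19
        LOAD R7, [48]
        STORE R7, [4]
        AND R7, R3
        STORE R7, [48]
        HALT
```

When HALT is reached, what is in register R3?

after MOV R1, 3: R1=3
after MOV R3, 30: R3=30
after MOV R7, 6: R7=6
after NEG R3: R3=-(30)=-30
STORE R3, [4] → M[4]=-30
after LOAD R3, [4]: R3=M[4]=-30
after SUB R3, R7: R3=(-30)-6=-36
after XOR R3, 5: R3=(-36)^5=-39
after ADD R3, 19: R3=(-39)+19=-20
after LOAD R7, [48]: R7=M[48]=30
STORE R7, [4] → M[4]=30
after AND R7, R3: R7=30&(-20)=12
STORE R7, [48] → M[48]=12
halt.

-20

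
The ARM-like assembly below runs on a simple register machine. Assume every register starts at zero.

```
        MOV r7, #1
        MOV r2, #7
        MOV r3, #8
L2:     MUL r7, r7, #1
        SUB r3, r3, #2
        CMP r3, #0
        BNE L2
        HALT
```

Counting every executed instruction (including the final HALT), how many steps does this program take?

MOV r7, #1 → r7=1
MOV r2, #7 → r2=7
MOV r3, #8 → r3=8
MUL r7, r7, #1 → r7=1*1=1
SUB r3, r3, #2 → r3=8-2=6
CMP r3, #0  (cmp 6,0)
BNE L2: taken
MUL r7, r7, #1 → r7=1*1=1
SUB r3, r3, #2 → r3=6-2=4
CMP r3, #0  (cmp 4,0)
BNE L2: taken
MUL r7, r7, #1 → r7=1*1=1
SUB r3, r3, #2 → r3=4-2=2
CMP r3, #0  (cmp 2,0)
BNE L2: taken
MUL r7, r7, #1 → r7=1*1=1
SUB r3, r3, #2 → r3=2-2=0
CMP r3, #0  (cmp 0,0)
BNE L2: not taken
halt.
Total executed instructions: 20.

20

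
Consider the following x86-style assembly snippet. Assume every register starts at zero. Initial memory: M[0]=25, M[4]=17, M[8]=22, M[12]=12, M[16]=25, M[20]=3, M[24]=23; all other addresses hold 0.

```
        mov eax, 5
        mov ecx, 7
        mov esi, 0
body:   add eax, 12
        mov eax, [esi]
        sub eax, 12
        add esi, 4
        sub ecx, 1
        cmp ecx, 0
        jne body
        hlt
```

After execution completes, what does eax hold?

mov eax, 5 → eax=5
mov ecx, 7 → ecx=7
mov esi, 0 → esi=0
add eax, 12 → eax=5+12=17
mov eax, [esi] → eax=M[0]=25
sub eax, 12 → eax=25-12=13
add esi, 4 → esi=0+4=4
sub ecx, 1 → ecx=7-1=6
cmp ecx, 0  (cmp 6,0)
jne body: taken
add eax, 12 → eax=13+12=25
mov eax, [esi] → eax=M[4]=17
sub eax, 12 → eax=17-12=5
add esi, 4 → esi=4+4=8
sub ecx, 1 → ecx=6-1=5
cmp ecx, 0  (cmp 5,0)
jne body: taken
add eax, 12 → eax=5+12=17
mov eax, [esi] → eax=M[8]=22
sub eax, 12 → eax=22-12=10
add esi, 4 → esi=8+4=12
sub ecx, 1 → ecx=5-1=4
cmp ecx, 0  (cmp 4,0)
jne body: taken
add eax, 12 → eax=10+12=22
mov eax, [esi] → eax=M[12]=12
sub eax, 12 → eax=12-12=0
add esi, 4 → esi=12+4=16
sub ecx, 1 → ecx=4-1=3
cmp ecx, 0  (cmp 3,0)
jne body: taken
add eax, 12 → eax=0+12=12
mov eax, [esi] → eax=M[16]=25
sub eax, 12 → eax=25-12=13
add esi, 4 → esi=16+4=20
sub ecx, 1 → ecx=3-1=2
cmp ecx, 0  (cmp 2,0)
jne body: taken
add eax, 12 → eax=13+12=25
mov eax, [esi] → eax=M[20]=3
sub eax, 12 → eax=3-12=-9
add esi, 4 → esi=20+4=24
sub ecx, 1 → ecx=2-1=1
cmp ecx, 0  (cmp 1,0)
jne body: taken
add eax, 12 → eax=(-9)+12=3
mov eax, [esi] → eax=M[24]=23
sub eax, 12 → eax=23-12=11
add esi, 4 → esi=24+4=28
sub ecx, 1 → ecx=1-1=0
cmp ecx, 0  (cmp 0,0)
jne body: not taken
halt.

11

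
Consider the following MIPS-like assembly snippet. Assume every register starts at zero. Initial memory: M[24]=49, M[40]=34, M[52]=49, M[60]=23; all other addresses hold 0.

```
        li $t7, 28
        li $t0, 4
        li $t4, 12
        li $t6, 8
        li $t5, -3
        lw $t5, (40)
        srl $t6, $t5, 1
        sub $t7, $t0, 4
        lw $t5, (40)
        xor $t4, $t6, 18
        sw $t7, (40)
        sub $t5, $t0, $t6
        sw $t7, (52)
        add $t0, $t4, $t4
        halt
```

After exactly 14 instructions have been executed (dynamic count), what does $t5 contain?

$t7=28
$t0=4
$t4=12
$t6=8
$t5=-3
$t5=M[40]=34
$t6=34>>1=17
$t7=4-4=0
$t5=M[40]=34
$t4=17^18=3
sw $t7, (40) → M[40]=0
$t5=4-17=-13
sw $t7, (52) → M[52]=0
$t0=3+3=6
After step 14: $t5 = -13.

-13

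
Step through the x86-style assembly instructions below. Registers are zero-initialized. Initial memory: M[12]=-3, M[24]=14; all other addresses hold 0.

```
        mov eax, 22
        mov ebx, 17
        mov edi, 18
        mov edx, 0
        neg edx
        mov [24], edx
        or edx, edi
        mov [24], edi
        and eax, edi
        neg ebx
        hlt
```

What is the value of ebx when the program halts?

mov eax, 22 → eax=22
mov ebx, 17 → ebx=17
mov edi, 18 → edi=18
mov edx, 0 → edx=0
neg edx → edx=-(0)=0
mov [24], edx → M[24]=0
or edx, edi → edx=0|18=18
mov [24], edi → M[24]=18
and eax, edi → eax=22&18=18
neg ebx → ebx=-(17)=-17
halt.

-17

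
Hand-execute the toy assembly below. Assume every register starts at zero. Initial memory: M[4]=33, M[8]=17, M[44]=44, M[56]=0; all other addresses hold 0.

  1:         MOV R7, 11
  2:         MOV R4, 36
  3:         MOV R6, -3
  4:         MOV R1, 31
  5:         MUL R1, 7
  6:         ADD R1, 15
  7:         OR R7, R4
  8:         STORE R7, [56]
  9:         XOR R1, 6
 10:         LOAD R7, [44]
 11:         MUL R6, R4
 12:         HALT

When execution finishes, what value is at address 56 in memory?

R7=11
R4=36
R6=-3
R1=31
R1=31*7=217
R1=217+15=232
R7=11|36=47
STORE R7, [56] → M[56]=47
R1=232^6=238
R7=M[44]=44
R6=(-3)*36=-108
halt.

47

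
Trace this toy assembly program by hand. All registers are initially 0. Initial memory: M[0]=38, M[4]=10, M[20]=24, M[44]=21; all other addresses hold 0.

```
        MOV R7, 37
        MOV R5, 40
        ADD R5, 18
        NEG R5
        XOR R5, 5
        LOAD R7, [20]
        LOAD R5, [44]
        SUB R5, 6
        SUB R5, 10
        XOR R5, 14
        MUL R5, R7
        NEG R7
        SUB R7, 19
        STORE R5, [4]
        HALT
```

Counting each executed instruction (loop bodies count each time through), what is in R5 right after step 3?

after MOV R7, 37: R7=37
after MOV R5, 40: R5=40
after ADD R5, 18: R5=40+18=58
After step 3: R5 = 58.

58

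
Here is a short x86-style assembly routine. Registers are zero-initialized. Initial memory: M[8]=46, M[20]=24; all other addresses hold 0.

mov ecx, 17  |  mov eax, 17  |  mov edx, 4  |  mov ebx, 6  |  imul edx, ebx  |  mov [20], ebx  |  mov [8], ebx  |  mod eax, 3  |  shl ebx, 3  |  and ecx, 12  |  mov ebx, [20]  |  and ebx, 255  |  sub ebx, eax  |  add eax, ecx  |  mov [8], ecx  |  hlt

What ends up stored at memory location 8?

0

mov ecx, 17 → ecx=17
mov eax, 17 → eax=17
mov edx, 4 → edx=4
mov ebx, 6 → ebx=6
imul edx, ebx → edx=4*6=24
mov [20], ebx → M[20]=6
mov [8], ebx → M[8]=6
mod eax, 3 → eax=17%3=2
shl ebx, 3 → ebx=6<<3=48
and ecx, 12 → ecx=17&12=0
mov ebx, [20] → ebx=M[20]=6
and ebx, 255 → ebx=6&255=6
sub ebx, eax → ebx=6-2=4
add eax, ecx → eax=2+0=2
mov [8], ecx → M[8]=0
halt.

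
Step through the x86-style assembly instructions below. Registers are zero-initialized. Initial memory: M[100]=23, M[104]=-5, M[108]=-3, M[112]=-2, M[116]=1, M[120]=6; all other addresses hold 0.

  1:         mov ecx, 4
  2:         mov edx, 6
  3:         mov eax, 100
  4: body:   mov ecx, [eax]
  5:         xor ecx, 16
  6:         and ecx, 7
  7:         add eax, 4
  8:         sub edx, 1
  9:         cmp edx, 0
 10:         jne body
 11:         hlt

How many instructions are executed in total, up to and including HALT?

46

mov ecx, 4 → ecx=4
mov edx, 6 → edx=6
mov eax, 100 → eax=100
mov ecx, [eax] → ecx=M[100]=23
xor ecx, 16 → ecx=23^16=7
and ecx, 7 → ecx=7&7=7
add eax, 4 → eax=100+4=104
sub edx, 1 → edx=6-1=5
cmp edx, 0  (cmp 5,0)
jne body: taken
mov ecx, [eax] → ecx=M[104]=-5
xor ecx, 16 → ecx=(-5)^16=-21
and ecx, 7 → ecx=(-21)&7=3
add eax, 4 → eax=104+4=108
sub edx, 1 → edx=5-1=4
cmp edx, 0  (cmp 4,0)
jne body: taken
mov ecx, [eax] → ecx=M[108]=-3
xor ecx, 16 → ecx=(-3)^16=-19
and ecx, 7 → ecx=(-19)&7=5
add eax, 4 → eax=108+4=112
sub edx, 1 → edx=4-1=3
cmp edx, 0  (cmp 3,0)
jne body: taken
mov ecx, [eax] → ecx=M[112]=-2
xor ecx, 16 → ecx=(-2)^16=-18
and ecx, 7 → ecx=(-18)&7=6
add eax, 4 → eax=112+4=116
sub edx, 1 → edx=3-1=2
cmp edx, 0  (cmp 2,0)
jne body: taken
mov ecx, [eax] → ecx=M[116]=1
xor ecx, 16 → ecx=1^16=17
and ecx, 7 → ecx=17&7=1
add eax, 4 → eax=116+4=120
sub edx, 1 → edx=2-1=1
cmp edx, 0  (cmp 1,0)
jne body: taken
mov ecx, [eax] → ecx=M[120]=6
xor ecx, 16 → ecx=6^16=22
and ecx, 7 → ecx=22&7=6
add eax, 4 → eax=120+4=124
sub edx, 1 → edx=1-1=0
cmp edx, 0  (cmp 0,0)
jne body: not taken
halt.
Total executed instructions: 46.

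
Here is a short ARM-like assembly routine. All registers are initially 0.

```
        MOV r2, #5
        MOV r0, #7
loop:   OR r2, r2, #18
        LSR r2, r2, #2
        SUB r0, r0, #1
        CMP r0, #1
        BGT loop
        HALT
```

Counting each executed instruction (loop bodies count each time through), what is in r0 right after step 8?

MOV r2, #5 → r2=5
MOV r0, #7 → r0=7
OR r2, r2, #18 → r2=5|18=23
LSR r2, r2, #2 → r2=23>>2=5
SUB r0, r0, #1 → r0=7-1=6
CMP r0, #1  (cmp 6,1)
BGT loop: taken
OR r2, r2, #18 → r2=5|18=23
After step 8: r0 = 6.

6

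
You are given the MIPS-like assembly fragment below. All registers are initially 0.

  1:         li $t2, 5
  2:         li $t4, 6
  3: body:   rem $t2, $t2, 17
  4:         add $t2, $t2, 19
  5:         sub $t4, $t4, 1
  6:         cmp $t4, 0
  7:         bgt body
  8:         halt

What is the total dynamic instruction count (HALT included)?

$t2=5
$t4=6
$t2=5%17=5
$t2=5+19=24
$t4=6-1=5
cmp $t4, 0  (cmp 5,0)
bgt body: taken
$t2=24%17=7
$t2=7+19=26
$t4=5-1=4
cmp $t4, 0  (cmp 4,0)
bgt body: taken
$t2=26%17=9
$t2=9+19=28
$t4=4-1=3
cmp $t4, 0  (cmp 3,0)
bgt body: taken
$t2=28%17=11
$t2=11+19=30
$t4=3-1=2
cmp $t4, 0  (cmp 2,0)
bgt body: taken
$t2=30%17=13
$t2=13+19=32
$t4=2-1=1
cmp $t4, 0  (cmp 1,0)
bgt body: taken
$t2=32%17=15
$t2=15+19=34
$t4=1-1=0
cmp $t4, 0  (cmp 0,0)
bgt body: not taken
halt.
Total executed instructions: 33.

33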